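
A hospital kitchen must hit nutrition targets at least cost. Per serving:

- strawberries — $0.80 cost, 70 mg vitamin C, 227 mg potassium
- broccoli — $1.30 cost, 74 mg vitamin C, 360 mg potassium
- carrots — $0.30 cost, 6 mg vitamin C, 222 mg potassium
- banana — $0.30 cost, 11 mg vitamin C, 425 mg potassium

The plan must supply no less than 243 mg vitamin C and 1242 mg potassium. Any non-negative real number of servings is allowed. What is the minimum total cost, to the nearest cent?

The cheapest plan sits at a corner of the feasible region — with two constraints it uses at most two foods.
strawberries only: max(243/70, 1242/227) = 5.471 servings → $4.38.
broccoli only: max(243/74, 1242/360) = 3.45 servings → $4.49.
carrots only: max(243/6, 1242/222) = 40.5 servings → $12.15.
banana only: max(243/11, 1242/425) = 22.09 servings → $6.63.
strawberries + broccoli with both targets exact would need a negative amount; discard.
strawberries + carrots with both tight: 3.279 servings and 2.241 servings → $3.30.
strawberries + banana with both tight: 3.288 servings and 1.166 servings → $2.98.
broccoli + carrots with both tight: 3.259 servings and 0.3103 servings → $4.33.
broccoli + banana with both tight: 3.26 servings and 0.1611 servings → $4.29.
carrots + banana: intersection lies outside the first quadrant.
So the least-cost plan costs $2.98.

$2.98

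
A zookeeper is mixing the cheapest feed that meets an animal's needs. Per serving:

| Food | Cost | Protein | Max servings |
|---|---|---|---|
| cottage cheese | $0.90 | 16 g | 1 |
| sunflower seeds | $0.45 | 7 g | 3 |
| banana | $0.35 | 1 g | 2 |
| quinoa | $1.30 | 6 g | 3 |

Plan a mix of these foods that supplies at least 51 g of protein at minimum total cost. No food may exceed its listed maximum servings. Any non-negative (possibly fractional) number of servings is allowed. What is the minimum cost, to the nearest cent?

Cost per g of protein: cottage cheese $0.0563, sunflower seeds $0.0643, quinoa $0.2167, banana $0.3500.
Take 1 serving of cottage cheese: +16.0 g protein for $0.90 (total $0.90, still need 35.0 g).
Take 3 servings of sunflower seeds: +21.0 g protein for $1.35 (total $2.25, still need 14.0 g).
Take 2.333 servings of quinoa: +14.0 g protein for $3.03 (total $5.28, still need 0.0 g).
Greedy by cheapest-per-g is optimal for a single linear constraint, so the minimum cost is $5.28.

$5.28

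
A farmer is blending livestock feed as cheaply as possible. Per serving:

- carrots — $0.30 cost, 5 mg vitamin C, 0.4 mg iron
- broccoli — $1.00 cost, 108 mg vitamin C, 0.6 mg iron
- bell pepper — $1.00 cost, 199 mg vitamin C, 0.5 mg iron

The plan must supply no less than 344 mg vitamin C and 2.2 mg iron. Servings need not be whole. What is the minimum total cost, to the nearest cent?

$2.68

carrots only: max(344/5, 2.2/0.4) = 68.8 servings → $20.64.
broccoli only: max(344/108, 2.2/0.6) = 3.667 servings → $3.67.
bell pepper only: max(344/199, 2.2/0.5) = 4.4 servings → $4.40.
carrots + broccoli with both tight: 0.7761 servings and 3.149 servings → $3.38.
carrots + bell pepper with both tight: 3.447 servings and 1.642 servings → $2.68.
broccoli + bell pepper: the both-tight solution has a negative serving — not a feasible corner.
The minimum over all feasible corners is $2.68.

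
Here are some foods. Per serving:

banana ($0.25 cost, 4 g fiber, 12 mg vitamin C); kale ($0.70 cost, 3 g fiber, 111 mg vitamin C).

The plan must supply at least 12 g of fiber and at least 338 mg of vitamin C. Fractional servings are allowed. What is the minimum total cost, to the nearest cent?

banana only: max(12/4, 338/12) = 28.17 servings → $7.04.
kale only: max(12/3, 338/111) = 4 servings → $2.80.
banana + kale with both tight: 0.7794 servings and 2.961 servings → $2.27.
So the least-cost plan costs $2.27.

$2.27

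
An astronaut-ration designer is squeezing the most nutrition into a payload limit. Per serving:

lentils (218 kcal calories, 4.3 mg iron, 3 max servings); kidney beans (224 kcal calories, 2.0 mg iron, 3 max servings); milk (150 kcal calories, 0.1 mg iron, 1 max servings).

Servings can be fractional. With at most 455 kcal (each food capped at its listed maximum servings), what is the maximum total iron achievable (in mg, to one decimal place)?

9.0 mg

Iron per kcal: lentils 0.01972, kidney beans 0.008929, milk 0.0006667.
Take 2.087 servings of lentils: uses 455 kcal, +9.0 mg iron (running total 9.0 mg).
Greedy by best ratio exhausts the calories allowance optimally: 9.0 mg.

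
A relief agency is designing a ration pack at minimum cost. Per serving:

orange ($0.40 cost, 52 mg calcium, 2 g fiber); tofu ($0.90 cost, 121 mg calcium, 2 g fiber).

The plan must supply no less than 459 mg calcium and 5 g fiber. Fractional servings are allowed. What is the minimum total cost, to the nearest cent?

Check every corner: each single food scaled to meet both minima, and each pair solved so both constraints bind.
orange only: max(459/52, 5/2) = 8.827 servings → $3.53.
tofu only: max(459/121, 5/2) = 3.793 servings → $3.41.
orange + tofu with both targets exact would need a negative amount; discard.
The minimum over all feasible corners is $3.41.

$3.41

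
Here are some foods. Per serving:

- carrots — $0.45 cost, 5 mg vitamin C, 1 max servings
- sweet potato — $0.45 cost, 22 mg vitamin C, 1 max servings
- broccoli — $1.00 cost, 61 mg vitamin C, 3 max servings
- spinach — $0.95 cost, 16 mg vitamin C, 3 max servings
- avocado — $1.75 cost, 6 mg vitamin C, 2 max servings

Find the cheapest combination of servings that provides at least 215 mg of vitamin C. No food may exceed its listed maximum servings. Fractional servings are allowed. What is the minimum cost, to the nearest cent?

$4.04

Cost per mg of vitamin C: broccoli $0.0164, sweet potato $0.0205, spinach $0.0594, carrots $0.0900, avocado $0.2917.
Take 3 servings of broccoli: +183.0 mg vitamin C for $3.00 (total $3.00, still need 32.0 mg).
Take 1 serving of sweet potato: +22.0 mg vitamin C for $0.45 (total $3.45, still need 10.0 mg).
Take 0.625 servings of spinach: +10.0 mg vitamin C for $0.59 (total $4.04, still need 0.0 mg).
Greedy by cheapest-per-mg is optimal for a single linear constraint, so the minimum cost is $4.04.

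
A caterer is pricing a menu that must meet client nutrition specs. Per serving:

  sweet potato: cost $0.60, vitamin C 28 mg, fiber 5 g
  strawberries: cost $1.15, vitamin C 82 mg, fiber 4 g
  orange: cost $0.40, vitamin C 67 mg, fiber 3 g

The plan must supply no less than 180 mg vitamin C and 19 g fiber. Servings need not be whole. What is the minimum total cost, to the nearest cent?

$2.34

Compare the cost at each extreme point of the feasible region.
sweet potato only: max(180/28, 19/5) = 6.429 servings → $3.86.
strawberries only: max(180/82, 19/4) = 4.75 servings → $5.46.
orange only: max(180/67, 19/3) = 6.333 servings → $2.53.
sweet potato + strawberries with both tight: 2.812 servings and 1.235 servings → $3.11.
sweet potato + orange with both tight: 2.92 servings and 1.466 servings → $2.34.
strawberries + orange: intersection lies outside the first quadrant.
Cheapest feasible corner: $2.34.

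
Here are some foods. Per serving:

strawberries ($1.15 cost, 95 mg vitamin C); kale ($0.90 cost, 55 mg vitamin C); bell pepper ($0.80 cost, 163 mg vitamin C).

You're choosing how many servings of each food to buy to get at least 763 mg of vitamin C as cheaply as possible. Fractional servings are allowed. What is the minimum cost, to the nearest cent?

$3.74

Cost per mg of vitamin C: bell pepper $0.0049, strawberries $0.0121, kale $0.0164.
With no serving limits, use only bell pepper: 763 mg / 163 mg = 4.681 servings × $0.80 = $3.74.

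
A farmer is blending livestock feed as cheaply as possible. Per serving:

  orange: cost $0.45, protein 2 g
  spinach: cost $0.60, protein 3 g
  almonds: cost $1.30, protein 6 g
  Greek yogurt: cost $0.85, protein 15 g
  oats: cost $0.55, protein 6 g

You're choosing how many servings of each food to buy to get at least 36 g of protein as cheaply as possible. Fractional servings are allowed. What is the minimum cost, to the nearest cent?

Cost per g of protein: Greek yogurt $0.0567, oats $0.0917, spinach $0.2000, almonds $0.2167, orange $0.2250.
With no serving limits, use only Greek yogurt: 36 g / 15 g = 2.4 servings × $0.85 = $2.04.

$2.04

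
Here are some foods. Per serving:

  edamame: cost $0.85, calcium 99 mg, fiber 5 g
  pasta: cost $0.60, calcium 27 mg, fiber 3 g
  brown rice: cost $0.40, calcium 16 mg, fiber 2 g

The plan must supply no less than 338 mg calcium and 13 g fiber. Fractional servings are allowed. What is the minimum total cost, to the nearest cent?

This is a tiny linear program; its minimum lies at a vertex of the feasible set. List the vertices and price them.
edamame only: max(338/99, 13/5) = 3.414 servings → $2.90.
pasta only: max(338/27, 13/3) = 12.52 servings → $7.51.
brown rice only: max(338/16, 13/2) = 21.12 servings → $8.45.
edamame + pasta with both targets exact would need a negative amount; discard.
edamame + brown rice: intersection lies outside the first quadrant.
pasta + brown rice: intersection lies outside the first quadrant.
Cheapest feasible corner: $2.90.

$2.90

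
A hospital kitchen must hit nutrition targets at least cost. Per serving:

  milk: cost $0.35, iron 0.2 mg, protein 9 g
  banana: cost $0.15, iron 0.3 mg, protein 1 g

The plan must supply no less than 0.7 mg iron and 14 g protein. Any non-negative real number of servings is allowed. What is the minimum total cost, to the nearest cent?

$0.70

An LP optimum is at a vertex; with two nutrient constraints at most two foods are used. Check each candidate.
milk only: max(0.7/0.2, 14/9) = 3.5 servings → $1.23.
banana only: max(0.7/0.3, 14/1) = 14 servings → $2.10.
milk + banana with both tight: 1.4 servings and 1.4 servings → $0.70.
Cheapest feasible corner: $0.70.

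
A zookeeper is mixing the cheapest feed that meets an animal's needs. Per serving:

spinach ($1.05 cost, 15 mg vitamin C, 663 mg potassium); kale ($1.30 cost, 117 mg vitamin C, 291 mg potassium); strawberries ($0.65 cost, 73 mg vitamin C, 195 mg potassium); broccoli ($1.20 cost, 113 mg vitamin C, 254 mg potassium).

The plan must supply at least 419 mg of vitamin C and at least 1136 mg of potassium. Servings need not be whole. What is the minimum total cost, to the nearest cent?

At the optimum either one food covers both requirements or two foods hit both targets exactly; no other combination can be cheaper.
spinach only: max(419/15, 1136/663) = 27.93 servings → $29.33.
kale only: max(419/117, 1136/291) = 3.904 servings → $5.07.
strawberries only: max(419/73, 1136/195) = 5.826 servings → $3.79.
broccoli only: max(419/113, 1136/254) = 4.472 servings → $5.37.
spinach + kale with both tight: 0.15 servings and 3.562 servings → $4.79.
spinach + strawberries with both tight: 0.02689 servings and 5.734 servings → $3.76.
spinach + broccoli with both tight: 0.3086 servings and 3.667 servings → $4.72.
kale + strawberries: intersection lies outside the first quadrant.
kale + broccoli: intersection lies outside the first quadrant.
strawberries + broccoli: the both-tight solution has a negative serving — not a feasible corner.
Cheapest feasible corner: $3.76.

$3.76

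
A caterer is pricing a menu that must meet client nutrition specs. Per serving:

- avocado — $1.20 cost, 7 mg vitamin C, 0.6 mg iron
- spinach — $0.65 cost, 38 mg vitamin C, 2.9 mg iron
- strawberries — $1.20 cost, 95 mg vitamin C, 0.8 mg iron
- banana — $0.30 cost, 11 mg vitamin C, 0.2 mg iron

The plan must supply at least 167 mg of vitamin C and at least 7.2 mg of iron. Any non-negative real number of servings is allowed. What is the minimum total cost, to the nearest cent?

$2.49

A basic optimal solution has at most two foods positive. Try each food alone and each pair with both targets met exactly.
avocado only: max(167/7, 7.2/0.6) = 23.86 servings → $28.63.
spinach only: max(167/38, 7.2/2.9) = 4.395 servings → $2.86.
strawberries only: max(167/95, 7.2/0.8) = 9 servings → $10.80.
banana only: max(167/11, 7.2/0.2) = 36 servings → $10.80.
avocado + spinach: the both-tight solution has a negative serving — not a feasible corner.
avocado + strawberries with both tight: 10.71 servings and 0.9689 servings → $14.01.
avocado + banana with both tight: 8.808 servings and 9.577 servings → $13.44.
spinach + strawberries with both tight: 2.246 servings and 0.8596 servings → $2.49.
spinach + banana with both tight: 1.885 servings and 8.671 servings → $3.83.
strawberries + banana: intersection lies outside the first quadrant.
The minimum over all feasible corners is $2.49.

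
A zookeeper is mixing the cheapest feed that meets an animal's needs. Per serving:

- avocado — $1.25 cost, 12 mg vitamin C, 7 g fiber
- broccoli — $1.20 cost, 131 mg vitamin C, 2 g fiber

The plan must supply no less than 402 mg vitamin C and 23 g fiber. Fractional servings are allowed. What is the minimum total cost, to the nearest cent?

Compare the cost at each extreme point of the feasible region.
avocado only: max(402/12, 23/7) = 33.5 servings → $41.88.
broccoli only: max(402/131, 23/2) = 11.5 servings → $13.80.
avocado + broccoli with both tight: 2.474 servings and 2.842 servings → $6.50.
The minimum over all feasible corners is $6.50.

$6.50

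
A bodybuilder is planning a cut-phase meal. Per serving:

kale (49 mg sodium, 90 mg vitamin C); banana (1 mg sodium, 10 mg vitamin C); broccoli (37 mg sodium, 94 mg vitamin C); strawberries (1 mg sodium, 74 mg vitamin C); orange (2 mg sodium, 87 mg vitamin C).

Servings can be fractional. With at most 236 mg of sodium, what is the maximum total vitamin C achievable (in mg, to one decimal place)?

17464.0 mg

Vitamin C per mg sodium: strawberries 74, orange 43.5, banana 10, broccoli 2.541, kale 1.837.
With no serving limits, spend the whole sodium allowance on strawberries: 236 mg / 1 mg × 74 mg = 17464.0 mg.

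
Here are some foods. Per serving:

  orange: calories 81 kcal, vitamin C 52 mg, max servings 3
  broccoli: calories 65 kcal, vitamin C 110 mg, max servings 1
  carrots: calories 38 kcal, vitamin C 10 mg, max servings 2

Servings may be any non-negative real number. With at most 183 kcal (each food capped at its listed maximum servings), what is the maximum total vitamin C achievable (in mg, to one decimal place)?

185.8 mg

Vitamin C per kcal: broccoli 1.692, orange 0.642, carrots 0.2632.
Take 1 serving of broccoli: uses 65 kcal, +110.0 mg vitamin C (running total 110.0 mg).
Take 1.457 servings of orange: uses 118 kcal, +75.8 mg vitamin C (running total 185.8 mg).
Filling greedily by vitamin C-per-kcal is optimal for one linear limit, giving 185.8 mg.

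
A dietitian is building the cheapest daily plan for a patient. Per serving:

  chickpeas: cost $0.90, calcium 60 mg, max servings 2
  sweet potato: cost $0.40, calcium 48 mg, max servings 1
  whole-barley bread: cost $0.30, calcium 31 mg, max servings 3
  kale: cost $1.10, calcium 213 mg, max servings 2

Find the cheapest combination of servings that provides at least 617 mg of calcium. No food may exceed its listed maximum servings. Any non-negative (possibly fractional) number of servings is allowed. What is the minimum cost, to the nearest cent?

$4.25

Cost per mg of calcium: kale $0.0052, sweet potato $0.0083, whole-barley bread $0.0097, chickpeas $0.0150.
Take 2 servings of kale: +426.0 mg calcium for $2.20 (total $2.20, still need 191.0 mg).
Take 1 serving of sweet potato: +48.0 mg calcium for $0.40 (total $2.60, still need 143.0 mg).
Take 3 servings of whole-barley bread: +93.0 mg calcium for $0.90 (total $3.50, still need 50.0 mg).
Take 0.8333 servings of chickpeas: +50.0 mg calcium for $0.75 (total $4.25, still need 0.0 mg).
Greedy by cheapest-per-mg is optimal for a single linear constraint, so the minimum cost is $4.25.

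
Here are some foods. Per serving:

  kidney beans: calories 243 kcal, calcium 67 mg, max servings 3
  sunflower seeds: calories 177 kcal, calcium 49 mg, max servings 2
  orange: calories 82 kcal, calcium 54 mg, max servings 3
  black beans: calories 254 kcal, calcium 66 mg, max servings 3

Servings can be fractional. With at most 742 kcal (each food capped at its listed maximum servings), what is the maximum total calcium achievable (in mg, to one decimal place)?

Calcium per kcal: orange 0.6585, sunflower seeds 0.2768, kidney beans 0.2757, black beans 0.2598.
Take 3 servings of orange: uses 246 kcal, +162.0 mg calcium (running total 162.0 mg).
Take 2 servings of sunflower seeds: uses 354 kcal, +98.0 mg calcium (running total 260.0 mg).
Take 0.5844 servings of kidney beans: uses 142 kcal, +39.2 mg calcium (running total 299.2 mg).
Filling greedily by calcium-per-kcal is optimal for one linear limit, giving 299.2 mg.

299.2 mg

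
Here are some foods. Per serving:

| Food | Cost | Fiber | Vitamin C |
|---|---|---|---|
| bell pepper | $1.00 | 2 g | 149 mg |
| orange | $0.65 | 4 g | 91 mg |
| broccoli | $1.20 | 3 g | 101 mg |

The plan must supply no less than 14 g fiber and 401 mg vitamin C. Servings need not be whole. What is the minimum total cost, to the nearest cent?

$2.81

An LP optimum is at a vertex; with two nutrient constraints at most two foods are used. Check each candidate.
bell pepper only: max(14/2, 401/149) = 7 servings → $7.00.
orange only: max(14/4, 401/91) = 4.407 servings → $2.86.
broccoli only: max(14/3, 401/101) = 4.667 servings → $5.60.
bell pepper + orange with both tight: 0.7971 servings and 3.101 servings → $2.81.
bell pepper + broccoli: the both-tight solution has a negative serving — not a feasible corner.
orange + broccoli with both tight: 1.611 servings and 2.519 servings → $4.07.
The minimum over all feasible corners is $2.81.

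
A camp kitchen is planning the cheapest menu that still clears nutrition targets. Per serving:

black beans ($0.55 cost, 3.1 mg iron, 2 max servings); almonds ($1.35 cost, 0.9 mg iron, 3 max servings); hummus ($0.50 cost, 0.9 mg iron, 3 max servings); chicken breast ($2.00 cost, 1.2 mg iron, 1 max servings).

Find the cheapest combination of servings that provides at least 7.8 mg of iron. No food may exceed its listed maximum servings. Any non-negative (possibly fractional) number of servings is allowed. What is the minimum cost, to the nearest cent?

Cost per mg of iron: black beans $0.1774, hummus $0.5556, almonds $1.5000, chicken breast $1.6667.
Take 2 servings of black beans: +6.2 mg iron for $1.10 (total $1.10, still need 1.6 mg).
Take 1.778 servings of hummus: +1.6 mg iron for $0.89 (total $1.99, still need 0.0 mg).
Greedy by cheapest-per-mg is optimal for a single linear constraint, so the minimum cost is $1.99.

$1.99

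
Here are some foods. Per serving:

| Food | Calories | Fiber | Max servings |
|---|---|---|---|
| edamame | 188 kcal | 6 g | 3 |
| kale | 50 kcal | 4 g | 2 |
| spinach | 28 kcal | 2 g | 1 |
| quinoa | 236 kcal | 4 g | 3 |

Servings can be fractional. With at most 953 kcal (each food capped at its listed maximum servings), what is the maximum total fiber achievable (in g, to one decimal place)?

Fiber per kcal: kale 0.08, spinach 0.07143, edamame 0.03191, quinoa 0.01695.
Take 2 servings of kale: uses 100 kcal, +8.0 g fiber (running total 8.0 g).
Take 1 serving of spinach: uses 28 kcal, +2.0 g fiber (running total 10.0 g).
Take 3 servings of edamame: uses 564 kcal, +18.0 g fiber (running total 28.0 g).
Take 1.106 servings of quinoa: uses 261 kcal, +4.4 g fiber (running total 32.4 g).
Greedy by best ratio exhausts the calories allowance optimally: 32.4 g.

32.4 g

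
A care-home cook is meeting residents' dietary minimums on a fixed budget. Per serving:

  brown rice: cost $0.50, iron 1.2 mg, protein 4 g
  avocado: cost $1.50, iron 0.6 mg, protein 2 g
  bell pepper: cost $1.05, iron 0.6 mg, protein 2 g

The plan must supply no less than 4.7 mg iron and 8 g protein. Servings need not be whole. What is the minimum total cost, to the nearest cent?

brown rice only: max(4.7/1.2, 8/4) = 3.917 servings → $1.96.
avocado only: max(4.7/0.6, 8/2) = 7.833 servings → $11.75.
bell pepper only: max(4.7/0.6, 8/2) = 7.833 servings → $8.22.
brown rice + avocado (both tight): parallel constraints — no distinct corner.
brown rice + bell pepper (both tight): parallel constraints — no distinct corner.
avocado + bell pepper (both tight): parallel constraints — no distinct corner.
So the least-cost plan costs $1.96.

$1.96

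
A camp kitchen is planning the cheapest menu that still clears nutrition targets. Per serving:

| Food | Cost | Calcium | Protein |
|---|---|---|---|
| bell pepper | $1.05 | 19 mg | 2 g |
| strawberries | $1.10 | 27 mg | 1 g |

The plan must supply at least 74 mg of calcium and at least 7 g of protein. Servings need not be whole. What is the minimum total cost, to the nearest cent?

$3.92

This is a tiny linear program; its minimum lies at a vertex of the feasible set. List the vertices and price them.
bell pepper only: max(74/19, 7/2) = 3.895 servings → $4.09.
strawberries only: max(74/27, 7/1) = 7 servings → $7.70.
bell pepper + strawberries with both tight: 3.286 servings and 0.4286 servings → $3.92.
Cheapest feasible corner: $3.92.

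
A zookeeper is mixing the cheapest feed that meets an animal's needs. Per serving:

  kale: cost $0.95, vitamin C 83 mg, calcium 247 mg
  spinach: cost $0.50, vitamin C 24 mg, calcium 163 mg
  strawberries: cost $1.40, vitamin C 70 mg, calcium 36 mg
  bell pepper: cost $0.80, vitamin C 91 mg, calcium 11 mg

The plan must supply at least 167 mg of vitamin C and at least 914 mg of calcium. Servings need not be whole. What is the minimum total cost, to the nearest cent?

The cheapest plan sits at a corner of the feasible region — with two constraints it uses at most two foods.
kale only: max(167/83, 914/247) = 3.7 servings → $3.52.
spinach only: max(167/24, 914/163) = 6.958 servings → $3.48.
strawberries only: max(167/70, 914/36) = 25.39 servings → $35.54.
bell pepper only: max(167/91, 914/11) = 83.09 servings → $66.47.
kale + spinach with both tight: 0.6953 servings and 4.554 servings → $2.94.
kale + strawberries: intersection lies outside the first quadrant.
kale + bell pepper: the both-tight solution has a negative serving — not a feasible corner.
spinach + strawberries with both tight: 5.497 servings and 0.5011 servings → $3.45.
spinach + bell pepper with both tight: 5.583 servings and 0.3628 servings → $3.08.
strawberries + bell pepper: the both-tight solution has a negative serving — not a feasible corner.
So the least-cost plan costs $2.94.

$2.94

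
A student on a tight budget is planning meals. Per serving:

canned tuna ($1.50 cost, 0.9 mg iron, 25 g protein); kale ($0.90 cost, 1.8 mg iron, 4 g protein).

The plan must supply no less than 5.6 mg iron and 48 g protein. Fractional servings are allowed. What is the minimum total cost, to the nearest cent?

$4.42

This is a tiny linear program; its minimum lies at a vertex of the feasible set. List the vertices and price them.
canned tuna only: max(5.6/0.9, 48/25) = 6.222 servings → $9.33.
kale only: max(5.6/1.8, 48/4) = 12 servings → $10.80.
canned tuna + kale with both tight: 1.546 servings and 2.338 servings → $4.42.
The minimum over all feasible corners is $4.42.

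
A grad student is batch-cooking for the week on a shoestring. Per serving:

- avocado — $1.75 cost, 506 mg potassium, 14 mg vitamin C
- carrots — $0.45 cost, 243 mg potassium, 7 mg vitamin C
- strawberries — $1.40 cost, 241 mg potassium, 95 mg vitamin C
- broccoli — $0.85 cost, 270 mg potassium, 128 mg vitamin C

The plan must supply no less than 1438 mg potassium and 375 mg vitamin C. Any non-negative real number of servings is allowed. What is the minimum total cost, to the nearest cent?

At the optimum either one food covers both requirements or two foods hit both targets exactly; no other combination can be cheaper.
avocado only: max(1438/506, 375/14) = 26.79 servings → $46.88.
carrots only: max(1438/243, 375/7) = 53.57 servings → $24.11.
strawberries only: max(1438/241, 375/95) = 5.967 servings → $8.35.
broccoli only: max(1438/270, 375/128) = 5.326 servings → $4.53.
avocado + carrots: the both-tight solution has a negative serving — not a feasible corner.
avocado + strawberries with both tight: 1.034 servings and 3.795 servings → $7.12.
avocado + broccoli with both tight: 1.358 servings and 2.781 servings → $4.74.
carrots + strawberries with both tight: 2.161 servings and 3.788 servings → $6.28.
carrots + broccoli with both tight: 2.835 servings and 2.775 servings → $3.63.
strawberries + broccoli with both targets exact would need a negative amount; discard.
The minimum over all feasible corners is $3.63.

$3.63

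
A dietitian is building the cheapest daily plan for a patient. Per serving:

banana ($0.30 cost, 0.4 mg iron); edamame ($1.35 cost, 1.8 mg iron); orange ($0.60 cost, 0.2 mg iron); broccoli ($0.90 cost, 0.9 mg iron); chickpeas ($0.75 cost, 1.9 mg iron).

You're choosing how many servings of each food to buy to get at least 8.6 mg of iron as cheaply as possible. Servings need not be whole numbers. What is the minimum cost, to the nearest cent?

$3.39

Cost per mg of iron: chickpeas $0.3947, banana $0.7500, edamame $0.7500, broccoli $1.0000, orange $3.0000.
With no serving limits, use only chickpeas: 8.6 mg / 1.9 mg = 4.526 servings × $0.75 = $3.39.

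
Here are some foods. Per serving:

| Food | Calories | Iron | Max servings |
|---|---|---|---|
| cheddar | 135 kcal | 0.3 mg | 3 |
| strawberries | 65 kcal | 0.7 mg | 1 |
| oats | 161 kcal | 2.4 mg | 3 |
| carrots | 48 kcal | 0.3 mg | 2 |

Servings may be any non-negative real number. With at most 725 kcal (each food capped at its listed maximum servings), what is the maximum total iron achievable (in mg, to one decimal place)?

8.7 mg

Iron per kcal: oats 0.01491, strawberries 0.01077, carrots 0.00625, cheddar 0.002222.
Take 3 servings of oats: uses 483 kcal, +7.2 mg iron (running total 7.2 mg).
Take 1 serving of strawberries: uses 65 kcal, +0.7 mg iron (running total 7.9 mg).
Take 2 servings of carrots: uses 96 kcal, +0.6 mg iron (running total 8.5 mg).
Take 0.6 servings of cheddar: uses 81 kcal, +0.2 mg iron (running total 8.7 mg).
Greedy by best ratio exhausts the calories allowance optimally: 8.7 mg.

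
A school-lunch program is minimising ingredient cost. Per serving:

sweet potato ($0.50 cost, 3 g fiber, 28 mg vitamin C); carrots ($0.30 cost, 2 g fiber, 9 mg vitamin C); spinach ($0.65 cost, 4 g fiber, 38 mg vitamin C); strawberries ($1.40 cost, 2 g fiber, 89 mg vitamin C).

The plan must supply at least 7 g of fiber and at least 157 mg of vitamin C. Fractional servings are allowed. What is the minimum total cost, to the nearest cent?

The cheapest plan sits at a corner of the feasible region — with two constraints it uses at most two foods.
sweet potato only: max(7/3, 157/28) = 5.607 servings → $2.80.
carrots only: max(7/2, 157/9) = 17.44 servings → $5.23.
spinach only: max(7/4, 157/38) = 4.132 servings → $2.69.
strawberries only: max(7/2, 157/89) = 3.5 servings → $4.90.
sweet potato + carrots: the both-tight solution has a negative serving — not a feasible corner.
sweet potato + spinach with both targets exact would need a negative amount; discard.
sweet potato + strawberries with both tight: 1.464 servings and 1.303 servings → $2.56.
carrots + spinach: the both-tight solution has a negative serving — not a feasible corner.
carrots + strawberries with both tight: 1.931 servings and 1.569 servings → $2.78.
spinach + strawberries with both tight: 1.104 servings and 1.293 servings → $2.53.
The minimum over all feasible corners is $2.53.

$2.53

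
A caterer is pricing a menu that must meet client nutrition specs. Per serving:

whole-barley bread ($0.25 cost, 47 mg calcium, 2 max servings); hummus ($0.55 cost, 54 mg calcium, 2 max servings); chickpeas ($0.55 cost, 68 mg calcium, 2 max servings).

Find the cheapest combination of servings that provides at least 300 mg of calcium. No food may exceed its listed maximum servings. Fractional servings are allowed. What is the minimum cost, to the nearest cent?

Cost per mg of calcium: whole-barley bread $0.0053, chickpeas $0.0081, hummus $0.0102.
Take 2 servings of whole-barley bread: +94.0 mg calcium for $0.50 (total $0.50, still need 206.0 mg).
Take 2 servings of chickpeas: +136.0 mg calcium for $1.10 (total $1.60, still need 70.0 mg).
Take 1.296 servings of hummus: +70.0 mg calcium for $0.71 (total $2.31, still need 0.0 mg).
Filling from the cheapest source first is optimal under one linear minimum: $2.31.

$2.31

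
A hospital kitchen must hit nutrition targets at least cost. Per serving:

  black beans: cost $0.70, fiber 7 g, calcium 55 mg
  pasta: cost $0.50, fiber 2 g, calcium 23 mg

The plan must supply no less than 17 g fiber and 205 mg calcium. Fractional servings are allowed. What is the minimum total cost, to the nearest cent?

$2.61

black beans only: max(17/7, 205/55) = 3.727 servings → $2.61.
pasta only: max(17/2, 205/23) = 8.913 servings → $4.46.
black beans + pasta: the both-tight solution has a negative serving — not a feasible corner.
Cheapest feasible corner: $2.61.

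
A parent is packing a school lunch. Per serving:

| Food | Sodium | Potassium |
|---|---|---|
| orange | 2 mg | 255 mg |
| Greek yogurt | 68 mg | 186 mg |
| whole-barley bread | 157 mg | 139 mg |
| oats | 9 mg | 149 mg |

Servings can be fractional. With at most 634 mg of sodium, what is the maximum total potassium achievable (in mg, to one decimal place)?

80835.0 mg

Potassium per mg sodium: orange 127.5, oats 16.56, Greek yogurt 2.735, whole-barley bread 0.8854.
With no serving limits, spend the whole sodium allowance on orange: 634 mg / 2 mg × 255 mg = 80835.0 mg.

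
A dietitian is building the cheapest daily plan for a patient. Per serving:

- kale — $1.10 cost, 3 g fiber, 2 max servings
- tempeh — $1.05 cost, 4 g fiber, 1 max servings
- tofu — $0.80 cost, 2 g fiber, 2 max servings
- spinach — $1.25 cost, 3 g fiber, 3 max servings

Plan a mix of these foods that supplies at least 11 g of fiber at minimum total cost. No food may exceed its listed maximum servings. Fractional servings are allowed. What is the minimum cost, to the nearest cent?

Cost per g of fiber: tempeh $0.2625, kale $0.3667, tofu $0.4000, spinach $0.4167.
Take 1 serving of tempeh: +4.0 g fiber for $1.05 (total $1.05, still need 7.0 g).
Take 2 servings of kale: +6.0 g fiber for $2.20 (total $3.25, still need 1.0 g).
Take 0.5 servings of tofu: +1.0 g fiber for $0.40 (total $3.65, still need 0.0 g).
Filling from the cheapest source first is optimal under one linear minimum: $3.65.

$3.65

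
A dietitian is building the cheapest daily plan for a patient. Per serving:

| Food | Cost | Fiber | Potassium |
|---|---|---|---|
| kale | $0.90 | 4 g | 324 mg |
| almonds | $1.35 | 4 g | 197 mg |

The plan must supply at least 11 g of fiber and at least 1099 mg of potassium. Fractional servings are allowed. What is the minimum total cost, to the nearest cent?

Minimising a linear cost over {fiber ≥ 11, potassium ≥ 1099, servings ≥ 0} — the optimum is at a vertex, using one or two foods.
kale only: max(11/4, 1099/324) = 3.392 servings → $3.05.
almonds only: max(11/4, 1099/197) = 5.579 servings → $7.53.
kale + almonds with both targets exact would need a negative amount; discard.
The minimum over all feasible corners is $3.05.

$3.05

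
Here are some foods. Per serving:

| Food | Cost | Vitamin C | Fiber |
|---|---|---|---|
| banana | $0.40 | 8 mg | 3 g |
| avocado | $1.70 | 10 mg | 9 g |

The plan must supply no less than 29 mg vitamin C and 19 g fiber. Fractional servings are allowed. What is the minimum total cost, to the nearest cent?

Check every corner: each single food scaled to meet both minima, and each pair solved so both constraints bind.
banana only: max(29/8, 19/3) = 6.333 servings → $2.53.
avocado only: max(29/10, 19/9) = 2.9 servings → $4.93.
banana + avocado with both tight: 1.69 servings and 1.548 servings → $3.31.
So the least-cost plan costs $2.53.

$2.53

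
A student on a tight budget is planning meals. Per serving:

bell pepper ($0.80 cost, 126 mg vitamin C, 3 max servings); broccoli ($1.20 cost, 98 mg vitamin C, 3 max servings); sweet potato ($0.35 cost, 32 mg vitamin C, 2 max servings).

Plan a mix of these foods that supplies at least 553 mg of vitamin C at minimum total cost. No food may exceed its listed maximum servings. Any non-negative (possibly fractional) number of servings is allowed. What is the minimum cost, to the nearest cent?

$4.46

Cost per mg of vitamin C: bell pepper $0.0063, sweet potato $0.0109, broccoli $0.0122.
Take 3 servings of bell pepper: +378.0 mg vitamin C for $2.40 (total $2.40, still need 175.0 mg).
Take 2 servings of sweet potato: +64.0 mg vitamin C for $0.70 (total $3.10, still need 111.0 mg).
Take 1.133 servings of broccoli: +111.0 mg vitamin C for $1.36 (total $4.46, still need 0.0 mg).
Greedy by cheapest-per-mg is optimal for a single linear constraint, so the minimum cost is $4.46.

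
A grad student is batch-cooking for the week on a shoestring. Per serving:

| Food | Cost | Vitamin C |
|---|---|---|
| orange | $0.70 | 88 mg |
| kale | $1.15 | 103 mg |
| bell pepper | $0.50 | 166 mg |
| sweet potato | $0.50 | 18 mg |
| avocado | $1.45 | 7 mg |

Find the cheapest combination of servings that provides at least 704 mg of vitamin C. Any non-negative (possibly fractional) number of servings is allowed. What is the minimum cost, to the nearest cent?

Cost per mg of vitamin C: bell pepper $0.0030, orange $0.0080, kale $0.0112, sweet potato $0.0278, avocado $0.2071.
With no serving limits, use only bell pepper: 704 mg / 166 mg = 4.241 servings × $0.50 = $2.12.

$2.12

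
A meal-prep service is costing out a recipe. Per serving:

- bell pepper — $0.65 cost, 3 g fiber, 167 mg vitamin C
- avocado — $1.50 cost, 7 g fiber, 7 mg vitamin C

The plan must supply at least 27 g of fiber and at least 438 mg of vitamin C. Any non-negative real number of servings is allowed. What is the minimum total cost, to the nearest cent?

For a min-cost LP with two ≥-constraints, a basic feasible solution has at most two positive variables.
bell pepper only: max(27/3, 438/167) = 9 servings → $5.85.
avocado only: max(27/7, 438/7) = 62.57 servings → $93.86.
bell pepper + avocado with both tight: 2.506 servings and 2.783 servings → $5.80.
So the least-cost plan costs $5.80.

$5.80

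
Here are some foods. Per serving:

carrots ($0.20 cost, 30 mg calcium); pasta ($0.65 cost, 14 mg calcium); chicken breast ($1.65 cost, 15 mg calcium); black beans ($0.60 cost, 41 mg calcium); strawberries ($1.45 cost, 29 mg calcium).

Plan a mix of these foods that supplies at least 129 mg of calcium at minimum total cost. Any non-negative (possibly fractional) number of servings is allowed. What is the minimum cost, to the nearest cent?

$0.86

Cost per mg of calcium: carrots $0.0067, black beans $0.0146, pasta $0.0464, strawberries $0.0500, chicken breast $0.1100.
With no serving limits, use only carrots: 129 mg / 30 mg = 4.3 servings × $0.20 = $0.86.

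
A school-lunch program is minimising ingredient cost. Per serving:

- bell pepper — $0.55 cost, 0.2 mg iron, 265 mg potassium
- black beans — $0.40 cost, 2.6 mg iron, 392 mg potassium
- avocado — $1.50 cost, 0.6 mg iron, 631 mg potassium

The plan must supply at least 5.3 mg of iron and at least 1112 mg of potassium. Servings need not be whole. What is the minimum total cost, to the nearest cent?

$1.13

This is a tiny linear program; its minimum lies at a vertex of the feasible set. List the vertices and price them.
bell pepper only: max(5.3/0.2, 1112/265) = 26.5 servings → $14.57.
black beans only: max(5.3/2.6, 1112/392) = 2.837 servings → $1.13.
avocado only: max(5.3/0.6, 1112/631) = 8.833 servings → $13.25.
bell pepper + black beans with both tight: 1.332 servings and 1.936 servings → $1.51.
bell pepper + avocado: intersection lies outside the first quadrant.
black beans + avocado with both tight: 1.905 servings and 0.5789 servings → $1.63.
So the least-cost plan costs $1.13.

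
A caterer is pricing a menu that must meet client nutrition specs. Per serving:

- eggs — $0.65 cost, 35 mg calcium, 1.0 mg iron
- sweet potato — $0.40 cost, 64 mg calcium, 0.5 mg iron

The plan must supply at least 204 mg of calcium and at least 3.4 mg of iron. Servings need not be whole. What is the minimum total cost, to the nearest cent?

Two binding constraints pin down two serving amounts, so the optimal mix uses at most two foods. The candidates are each food alone (scaled to the tighter of calcium/iron) and each pair with both constraints tight.
eggs only: max(204/35, 3.4/1.0) = 5.829 servings → $3.79.
sweet potato only: max(204/64, 3.4/0.5) = 6.8 servings → $2.72.
eggs + sweet potato with both tight: 2.486 servings and 1.828 servings → $2.35.
Cheapest feasible corner: $2.35.

$2.35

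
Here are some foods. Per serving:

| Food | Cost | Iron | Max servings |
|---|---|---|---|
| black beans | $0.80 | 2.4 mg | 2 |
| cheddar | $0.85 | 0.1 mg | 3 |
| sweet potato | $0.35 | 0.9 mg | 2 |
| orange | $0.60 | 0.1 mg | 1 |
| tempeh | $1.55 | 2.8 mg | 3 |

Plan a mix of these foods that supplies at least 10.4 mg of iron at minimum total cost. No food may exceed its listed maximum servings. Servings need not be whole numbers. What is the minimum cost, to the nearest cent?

$4.40

Cost per mg of iron: black beans $0.3333, sweet potato $0.3889, tempeh $0.5536, orange $6.0000, cheddar $8.5000.
Take 2 servings of black beans: +4.8 mg iron for $1.60 (total $1.60, still need 5.6 mg).
Take 2 servings of sweet potato: +1.8 mg iron for $0.70 (total $2.30, still need 3.8 mg).
Take 1.357 servings of tempeh: +3.8 mg iron for $2.10 (total $4.40, still need 0.0 mg).
Greedy by cheapest-per-mg is optimal for a single linear constraint, so the minimum cost is $4.40.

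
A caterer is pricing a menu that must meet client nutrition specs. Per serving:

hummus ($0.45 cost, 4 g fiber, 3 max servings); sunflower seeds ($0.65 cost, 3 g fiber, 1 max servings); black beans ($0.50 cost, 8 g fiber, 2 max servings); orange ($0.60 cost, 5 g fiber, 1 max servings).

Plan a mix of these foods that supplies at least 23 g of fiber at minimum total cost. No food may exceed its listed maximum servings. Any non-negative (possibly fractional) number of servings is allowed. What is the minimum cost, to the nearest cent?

$1.79

Cost per g of fiber: black beans $0.0625, hummus $0.1125, orange $0.1200, sunflower seeds $0.2167.
Take 2 servings of black beans: +16.0 g fiber for $1.00 (total $1.00, still need 7.0 g).
Take 1.75 servings of hummus: +7.0 g fiber for $0.79 (total $1.79, still need 0.0 g).
Filling from the cheapest source first is optimal under one linear minimum: $1.79.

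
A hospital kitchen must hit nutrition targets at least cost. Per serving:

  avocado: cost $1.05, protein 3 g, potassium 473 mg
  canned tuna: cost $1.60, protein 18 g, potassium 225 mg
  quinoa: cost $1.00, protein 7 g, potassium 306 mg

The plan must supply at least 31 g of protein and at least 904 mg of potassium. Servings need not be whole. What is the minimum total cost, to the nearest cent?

A basic optimal solution has at most two foods positive. Try each food alone and each pair with both targets met exactly.
avocado only: max(31/3, 904/473) = 10.33 servings → $10.85.
canned tuna only: max(31/18, 904/225) = 4.018 servings → $6.43.
quinoa only: max(31/7, 904/306) = 4.429 servings → $4.43.
avocado + canned tuna with both tight: 1.186 servings and 1.525 servings → $3.68.
avocado + quinoa: intersection lies outside the first quadrant.
canned tuna + quinoa with both tight: 0.8029 servings and 2.364 servings → $3.65.
The minimum over all feasible corners is $3.65.

$3.65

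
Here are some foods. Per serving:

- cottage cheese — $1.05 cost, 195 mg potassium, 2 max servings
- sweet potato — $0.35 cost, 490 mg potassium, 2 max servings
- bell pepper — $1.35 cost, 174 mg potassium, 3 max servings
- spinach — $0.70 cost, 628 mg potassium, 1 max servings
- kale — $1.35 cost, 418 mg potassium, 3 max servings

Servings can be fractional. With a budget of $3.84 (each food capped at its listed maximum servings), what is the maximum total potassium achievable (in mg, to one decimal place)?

2363.5 mg

Potassium per dollar: sweet potato 1400, spinach 897.1, kale 309.6, cottage cheese 185.7, bell pepper 128.9.
Take 2 servings of sweet potato: spends $0.70, +980.0 mg potassium (running total 980.0 mg).
Take 1 serving of spinach: spends $0.70, +628.0 mg potassium (running total 1608.0 mg).
Take 1.807 servings of kale: spends $2.44, +755.5 mg potassium (running total 2363.5 mg).
Greedy by best ratio exhausts the cost allowance optimally: 2363.5 mg.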